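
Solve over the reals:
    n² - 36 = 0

Factor: (n - 6)(n + 6) = 0.
So n = 6 or n = -6.

n = -6 or n = 6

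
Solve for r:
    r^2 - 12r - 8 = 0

r = -0.6332 or r = 12.6332

Discriminant: (-12)^2 - 4*1*(-8) = 176.
Quadratic formula: r = (12 +/- sqrt(176)) / 2.
So r = 6 + 2*sqrt(11) ~= 12.6332 or r = 6 - 2*sqrt(11) ~= -0.6332.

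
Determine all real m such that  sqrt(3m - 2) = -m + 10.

m = 6

Square both sides: 3m - 2 = (-m + 10)^2.
Expand and rearrange: m^2 - 23m + 102 = 0.
Solving gives m = 17 or m = 6.
Check each candidate in the original equation:
  m = 17: sqrt(49) = 7, while -m + 10 = -7 — extraneous.
  m = 6: sqrt(16) = 4, while -m + 10 = 4 — valid.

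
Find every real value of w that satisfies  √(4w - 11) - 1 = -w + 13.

Isolate the radical: √(4w - 11) = -w + 14.
Square both sides: 4w - 11 = (-w + 14)².
Expand and rearrange: w² - 32w + 207 = 0.
Solving gives w = 23 or w = 9.
Check each candidate in the original equation:
  w = 23: √(81) = 9, while -w + 14 = -9 — extraneous.
  w = 9: √(25) = 5, while -w + 14 = 5 — valid.

w = 9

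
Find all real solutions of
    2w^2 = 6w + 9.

w = -1.0981 or w = 4.0981

Rearrange to standard form: 2w^2 - 6w - 9 = 0.
Discriminant: (-6)^2 - 4*2*(-9) = 108.
Quadratic formula: w = (6 +/- sqrt(108)) / 4.
So w = 3/2 + 3*sqrt(3)/2 ~= 4.0981 or w = 3/2 - 3*sqrt(3)/2 ~= -1.0981.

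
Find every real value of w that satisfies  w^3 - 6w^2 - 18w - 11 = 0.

Possible rational roots are divisors of -11. Testing w = -1 gives 0, so (w + 1) is a factor.
Divide: w^3 - 6w^2 - 18w - 11 = (w + 1)(w^2 - 7w - 11).
Apply the quadratic formula to w^2 - 7w - 11 = 0: w = (7 +/- sqrt(93))/2, i.e. w ~= 8.3218 or w ~= -1.3218.

w = -1.3218 or w = -1 or w = 8.3218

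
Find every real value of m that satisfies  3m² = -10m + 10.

Rearrange to standard form: 3m² + 10m - 10 = 0.
Discriminant: (10)² − 4·3·(-10) = 220.
Quadratic formula: m = (-10 ± √220) / 6.
So m = -5/3 + √(55)/3 ≈ 0.8054 or m = -√(55)/3 - 5/3 ≈ -4.1387.

m = -4.1387 or m = 0.8054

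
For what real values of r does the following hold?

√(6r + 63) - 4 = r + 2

Isolate the radical: √(6r + 63) = r + 6.
Square both sides: 6r + 63 = (r + 6)².
Expand and rearrange: r² + 6r - 27 = 0.
Solving gives r = 3 or r = -9.
Check each candidate in the original equation:
  r = 3: √(81) = 9, while r + 6 = 9 — valid.
  r = -9: √(9) = 3, while r + 6 = -3 — extraneous.

r = 3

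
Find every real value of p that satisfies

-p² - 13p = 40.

Bring every term to one side: -p² - 13p - 40 = 0.
Factor: -1(p + 5)(p + 8) = 0.
So p = -5 or p = -8.

p = -8 or p = -5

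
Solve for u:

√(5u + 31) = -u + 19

Square both sides: 5u + 31 = (-u + 19)².
Expand and rearrange: u² - 43u + 330 = 0.
Solving gives u = 33 or u = 10.
Check each candidate in the original equation:
  u = 33: √(196) = 14, while -u + 19 = -14 — extraneous.
  u = 10: √(81) = 9, while -u + 19 = 9 — valid.

u = 10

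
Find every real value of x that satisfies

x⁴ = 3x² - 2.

Let u = x². The equation becomes u² - 3u + 2 = 0.
Factor: (u - 2)(u - 1) = 0, so u = 2 or u = 1.
x² = 2 gives x = ±√(2) ≈ ±1.4142.
x² = 1 gives x = ±1.

x = -1.4142 or x = -1 or x = 1 or x = 1.4142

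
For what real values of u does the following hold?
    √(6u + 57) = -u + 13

Square both sides: 6u + 57 = (-u + 13)².
Expand and rearrange: u² - 32u + 112 = 0.
Solving gives u = 28 or u = 4.
Check each candidate in the original equation:
  u = 28: √(225) = 15, while -u + 13 = -15 — extraneous.
  u = 4: √(81) = 9, while -u + 13 = 9 — valid.

u = 4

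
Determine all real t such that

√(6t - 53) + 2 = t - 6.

Isolate the radical: √(6t - 53) = t - 8.
Square both sides: 6t - 53 = (t - 8)².
Expand and rearrange: t² - 22t + 117 = 0.
Solving gives t = 13 or t = 9.
Check each candidate in the original equation:
  t = 13: √(25) = 5, while t - 8 = 5 — valid.
  t = 9: √(1) = 1, while t - 8 = 1 — valid.

t = 9 or t = 13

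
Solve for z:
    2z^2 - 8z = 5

Rearrange to standard form: 2z^2 - 8z - 5 = 0.
Discriminant: (-8)^2 - 4*2*(-5) = 104.
Quadratic formula: z = (8 +/- sqrt(104)) / 4.
So z = 2 + sqrt(26)/2 ~= 4.5495 or z = 2 - sqrt(26)/2 ~= -0.5495.

z = -0.5495 or z = 4.5495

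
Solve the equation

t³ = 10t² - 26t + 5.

Rearrange: t³ - 10t² + 26t - 5 = 0.
Possible rational roots are divisors of -5. Testing t = 5 gives 0, so (t - 5) is a factor.
Divide: t³ - 10t² + 26t - 5 = (t - 5)(t² - 5t + 1).
Apply the quadratic formula to t² - 5t + 1 = 0: t = (5 ± √21)/2, i.e. t ≈ 4.7913 or t ≈ 0.2087.

t = 0.2087 or t = 4.7913 or t = 5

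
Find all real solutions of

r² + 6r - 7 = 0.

r = -7 or r = 1

Factor: (r - 1)(r + 7) = 0.
So r = 1 or r = -7.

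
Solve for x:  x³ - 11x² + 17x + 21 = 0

x = -0.7958 or x = 3 or x = 8.7958

Possible rational roots are divisors of 21. Testing x = 3 gives 0, so (x - 3) is a factor.
Divide: x³ - 11x² + 17x + 21 = (x - 3)(x² - 8x - 7).
Apply the quadratic formula to x² - 8x - 7 = 0: x = (8 ± √92)/2, i.e. x ≈ 8.7958 or x ≈ -0.7958.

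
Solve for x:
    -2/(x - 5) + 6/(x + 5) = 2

x = -1.4495 or x = 3.4495

Multiply both sides by (x - 5)(x + 5):
-2(x + 5) + 6(x - 5) = 2(x - 5)(x + 5).
Expand and collect terms: 2x^2 - 4x - 10 = 0.
By the quadratic formula, x = (4 +/- sqrt(96)) / 4, so x ~= 3.4495 or x ~= -1.4495.
Neither value makes a denominator zero (x != 5, x != -5), so both are valid.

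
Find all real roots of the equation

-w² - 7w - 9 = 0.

Discriminant: (-7)² − 4·(-1)·(-9) = 13.
Quadratic formula: w = (7 ± √13) / (-2).
So w = -7/2 - √(13)/2 ≈ -5.3028 or w = -7/2 + √(13)/2 ≈ -1.6972.

w = -5.3028 or w = -1.6972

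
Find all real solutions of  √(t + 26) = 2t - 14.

t = 10

Square both sides: t + 26 = (2t - 14)².
Expand and rearrange: 4t² - 57t + 170 = 0.
Solving gives t = 10 or t = 4.25.
Check each candidate in the original equation:
  t = 10: √(36) = 6, while 2t - 14 = 6 — valid.
  t = 4.25: √(30.25) = 5.5, while 2t - 14 = -5.5 — extraneous.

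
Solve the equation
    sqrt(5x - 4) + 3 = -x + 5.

Isolate the radical: sqrt(5x - 4) = -x + 2.
Square both sides: 5x - 4 = (-x + 2)^2.
Expand and rearrange: x^2 - 9x + 8 = 0.
Solving gives x = 8 or x = 1.
Check each candidate in the original equation:
  x = 8: sqrt(36) = 6, while -x + 2 = -6 — extraneous.
  x = 1: sqrt(1) = 1, while -x + 2 = 1 — valid.

x = 1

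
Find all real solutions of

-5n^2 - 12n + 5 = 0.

n = -2.762 or n = 0.362

Discriminant: (-12)^2 - 4*(-5)*5 = 244.
Quadratic formula: n = (12 +/- sqrt(244)) / (-10).
So n = -sqrt(61)/5 - 6/5 ~= -2.762 or n = -6/5 + sqrt(61)/5 ~= 0.362.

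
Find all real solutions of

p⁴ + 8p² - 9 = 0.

Let u = p². The equation becomes u² + 8u - 9 = 0.
Factor: (u - 1)(u + 9) = 0, so u = 1 or u = -9.
p² = 1 gives p = ±1.
p² = -9 < 0 has no real solution.

p = -1 or p = 1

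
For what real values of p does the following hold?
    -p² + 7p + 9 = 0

p = -1.1098 or p = 8.1098

Discriminant: (7)² − 4·(-1)·9 = 85.
Quadratic formula: p = (-7 ± √85) / (-2).
So p = 7/2 - √(85)/2 ≈ -1.1098 or p = 7/2 + √(85)/2 ≈ 8.1098.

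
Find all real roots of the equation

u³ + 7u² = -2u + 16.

u = -6.2749 or u = -2 or u = 1.2749

Rearrange: u³ + 7u² + 2u - 16 = 0.
Possible rational roots are divisors of -16. Testing u = -2 gives 0, so (u + 2) is a factor.
Divide: u³ + 7u² + 2u - 16 = (u + 2)(u² + 5u - 8).
Apply the quadratic formula to u² + 5u - 8 = 0: u = (-5 ± √57)/2, i.e. u ≈ 1.2749 or u ≈ -6.2749.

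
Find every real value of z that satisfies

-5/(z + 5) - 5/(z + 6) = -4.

Multiply both sides by (z + 5)(z + 6):
-5(z + 6) - 5(z + 5) = -4(z + 5)(z + 6).
Expand and collect terms: -4z^2 - 34z - 65 = 0.
By the quadratic formula, z = (34 +/- sqrt(116)) / -8, so z ~= -5.5963 or z ~= -2.9037.
Neither value makes a denominator zero (z != -5, z != -6), so both are valid.

z = -5.5963 or z = -2.9037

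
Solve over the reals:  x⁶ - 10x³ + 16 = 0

Let u = x³. The equation becomes u² - 10u + 16 = 0.
Factor: (u - 2)(u - 8) = 0, so u = 2 or u = 8.
x³ = 2 gives x = ∛(2) ≈ 1.2599.
x³ = 8 gives x = 2.

x = 1.2599 or x = 2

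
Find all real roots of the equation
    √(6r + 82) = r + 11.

Square both sides: 6r + 82 = (r + 11)².
Expand and rearrange: r² + 16r + 39 = 0.
Solving gives r = -3 or r = -13.
Check each candidate in the original equation:
  r = -3: √(64) = 8, while r + 11 = 8 — valid.
  r = -13: √(4) = 2, while r + 11 = -2 — extraneous.

r = -3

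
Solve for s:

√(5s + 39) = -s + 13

Square both sides: 5s + 39 = (-s + 13)².
Expand and rearrange: s² - 31s + 130 = 0.
Solving gives s = 26 or s = 5.
Check each candidate in the original equation:
  s = 26: √(169) = 13, while -s + 13 = -13 — extraneous.
  s = 5: √(64) = 8, while -s + 13 = 8 — valid.

s = 5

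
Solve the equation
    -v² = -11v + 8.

Rearrange to standard form: -v² + 11v - 8 = 0.
Discriminant: (11)² − 4·(-1)·(-8) = 89.
Quadratic formula: v = (-11 ± √89) / (-2).
So v = 11/2 - √(89)/2 ≈ 0.783 or v = √(89)/2 + 11/2 ≈ 10.217.

v = 0.783 or v = 10.217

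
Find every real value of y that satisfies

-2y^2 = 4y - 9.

y = -3.3452 or y = 1.3452

Rearrange to standard form: -2y^2 - 4y + 9 = 0.
Discriminant: (-4)^2 - 4*(-2)*9 = 88.
Quadratic formula: y = (4 +/- sqrt(88)) / (-4).
So y = -sqrt(22)/2 - 1 ~= -3.3452 or y = -1 + sqrt(22)/2 ~= 1.3452.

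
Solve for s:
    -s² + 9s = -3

Rearrange to standard form: -s² + 9s + 3 = 0.
Discriminant: (9)² − 4·(-1)·3 = 93.
Quadratic formula: s = (-9 ± √93) / (-2).
So s = 9/2 - √(93)/2 ≈ -0.3218 or s = 9/2 + √(93)/2 ≈ 9.3218.

s = -0.3218 or s = 9.3218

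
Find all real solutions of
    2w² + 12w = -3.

Rearrange to standard form: 2w² + 12w + 3 = 0.
Discriminant: (12)² − 4·2·3 = 120.
Quadratic formula: w = (-12 ± √120) / 4.
So w = -3 + √(30)/2 ≈ -0.2614 or w = -3 - √(30)/2 ≈ -5.7386.

w = -5.7386 or w = -0.2614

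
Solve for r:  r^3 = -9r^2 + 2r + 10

Rearrange: r^3 + 9r^2 - 2r - 10 = 0.
Possible rational roots are divisors of -10. Testing r = -1 gives 0, so (r + 1) is a factor.
Divide: r^3 + 9r^2 - 2r - 10 = (r + 1)(r^2 + 8r - 10).
Apply the quadratic formula to r^2 + 8r - 10 = 0: r = (-8 +/- sqrt(104))/2, i.e. r ~= 1.099 or r ~= -9.099.

r = -9.099 or r = -1 or r = 1.099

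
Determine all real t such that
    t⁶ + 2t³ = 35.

Let u = t³. The equation becomes u² + 2u - 35 = 0.
Factor: (u - 5)(u + 7) = 0, so u = 5 or u = -7.
t³ = 5 gives t = ∛(5) ≈ 1.71.
t³ = -7 gives t = -∛(7) ≈ -1.9129.

t = -1.9129 or t = 1.71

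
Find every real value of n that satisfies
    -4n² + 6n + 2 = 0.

Discriminant: (6)² − 4·(-4)·2 = 68.
Quadratic formula: n = (-6 ± √68) / (-8).
So n = 3/4 - √(17)/4 ≈ -0.2808 or n = 3/4 + √(17)/4 ≈ 1.7808.

n = -0.2808 or n = 1.7808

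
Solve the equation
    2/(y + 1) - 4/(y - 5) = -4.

y = -1.4327 or y = 5.9327

Multiply both sides by (y + 1)(y - 5):
2(y - 5) - 4(y + 1) = -4(y + 1)(y - 5).
Expand and collect terms: -4y^2 + 18y + 34 = 0.
By the quadratic formula, y = (-18 +/- sqrt(868)) / -8, so y ~= -1.4327 or y ~= 5.9327.
Neither value makes a denominator zero (y != -1, y != 5), so both are valid.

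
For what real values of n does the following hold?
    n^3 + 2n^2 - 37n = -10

Rearrange: n^3 + 2n^2 - 37n + 10 = 0.
Possible rational roots are divisors of 10. Testing n = 5 gives 0, so (n - 5) is a factor.
Divide: n^3 + 2n^2 - 37n + 10 = (n - 5)(n^2 + 7n - 2).
Apply the quadratic formula to n^2 + 7n - 2 = 0: n = (-7 +/- sqrt(57))/2, i.e. n ~= 0.2749 or n ~= -7.2749.

n = -7.2749 or n = 0.2749 or n = 5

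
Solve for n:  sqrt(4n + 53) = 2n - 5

Square both sides: 4n + 53 = (2n - 5)^2.
Expand and rearrange: 4n^2 - 24n - 28 = 0.
Solving gives n = 7 or n = -1.
Check each candidate in the original equation:
  n = 7: sqrt(81) = 9, while 2n - 5 = 9 — valid.
  n = -1: sqrt(49) = 7, while 2n - 5 = -7 — extraneous.

n = 7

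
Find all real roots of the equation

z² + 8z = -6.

Rearrange to standard form: z² + 8z + 6 = 0.
Discriminant: (8)² − 4·1·6 = 40.
Quadratic formula: z = (-8 ± √40) / 2.
So z = -4 + √(10) ≈ -0.8377 or z = -4 - √(10) ≈ -7.1623.

z = -7.1623 or z = -0.8377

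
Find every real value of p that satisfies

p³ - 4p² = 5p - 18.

p = -2.1623 or p = 2 or p = 4.1623

Rearrange: p³ - 4p² - 5p + 18 = 0.
Possible rational roots are divisors of 18. Testing p = 2 gives 0, so (p - 2) is a factor.
Divide: p³ - 4p² - 5p + 18 = (p - 2)(p² - 2p - 9).
Apply the quadratic formula to p² - 2p - 9 = 0: p = (2 ± √40)/2, i.e. p ≈ 4.1623 or p ≈ -2.1623.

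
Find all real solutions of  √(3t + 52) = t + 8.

t = -1

Square both sides: 3t + 52 = (t + 8)².
Expand and rearrange: t² + 13t + 12 = 0.
Solving gives t = -1 or t = -12.
Check each candidate in the original equation:
  t = -1: √(49) = 7, while t + 8 = 7 — valid.
  t = -12: √(16) = 4, while t + 8 = -4 — extraneous.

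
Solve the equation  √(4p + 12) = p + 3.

p = -3 or p = 1

Square both sides: 4p + 12 = (p + 3)².
Expand and rearrange: p² + 2p - 3 = 0.
Solving gives p = 1 or p = -3.
Check each candidate in the original equation:
  p = 1: √(16) = 4, while p + 3 = 4 — valid.
  p = -3: √(0) = 0, while p + 3 = 0 — valid.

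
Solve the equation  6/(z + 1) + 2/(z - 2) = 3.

z = 0.4093 or z = 3.2573

Multiply both sides by (z + 1)(z - 2):
6(z - 2) + 2(z + 1) = 3(z + 1)(z - 2).
Expand and collect terms: 3z² - 11z + 4 = 0.
By the quadratic formula, z = (11 ± √73) / 6, so z ≈ 3.2573 or z ≈ 0.4093.
Neither value makes a denominator zero (z ≠ -1, z ≠ 2), so both are valid.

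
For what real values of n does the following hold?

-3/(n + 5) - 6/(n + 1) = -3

Multiply both sides by (n + 5)(n + 1):
-3(n + 1) - 6(n + 5) = -3(n + 5)(n + 1).
Expand and collect terms: -3n² - 9n + 18 = 0.
By the quadratic formula, n = (9 ± √297) / -6, so n ≈ -4.3723 or n ≈ 1.3723.
Neither value makes a denominator zero (n ≠ -5, n ≠ -1), so both are valid.

n = -4.3723 or n = 1.3723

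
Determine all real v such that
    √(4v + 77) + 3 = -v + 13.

v = 1

Isolate the radical: √(4v + 77) = -v + 10.
Square both sides: 4v + 77 = (-v + 10)².
Expand and rearrange: v² - 24v + 23 = 0.
Solving gives v = 23 or v = 1.
Check each candidate in the original equation:
  v = 23: √(169) = 13, while -v + 10 = -13 — extraneous.
  v = 1: √(81) = 9, while -v + 10 = 9 — valid.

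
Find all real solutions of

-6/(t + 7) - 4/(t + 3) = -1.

t = -5 or t = 5

Multiply both sides by (t + 7)(t + 3):
-6(t + 3) - 4(t + 7) = -(t + 7)(t + 3).
Expand and collect terms: -t^2 + 25 = 0.
Factor or apply the quadratic formula: t = -5 or t = 5.
Neither value makes a denominator zero (t != -7, t != -3), so both are valid.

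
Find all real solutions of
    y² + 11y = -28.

y = -7 or y = -4

Bring every term to one side: y² + 11y + 28 = 0.
Factor: (y + 4)(y + 7) = 0.
So y = -4 or y = -7.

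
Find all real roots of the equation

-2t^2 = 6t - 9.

Rearrange to standard form: -2t^2 - 6t + 9 = 0.
Discriminant: (-6)^2 - 4*(-2)*9 = 108.
Quadratic formula: t = (6 +/- sqrt(108)) / (-4).
So t = -3*sqrt(3)/2 - 3/2 ~= -4.0981 or t = -3/2 + 3*sqrt(3)/2 ~= 1.0981.

t = -4.0981 or t = 1.0981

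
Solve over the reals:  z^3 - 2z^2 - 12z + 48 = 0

z = -4

Possible rational roots are divisors of 48. Testing z = -4 gives 0, so (z + 4) is a factor.
Divide: z^3 - 2z^2 - 12z + 48 = (z + 4)(z^2 - 6z + 12).
The quadratic z^2 - 6z + 12 has discriminant -12 < 0, so no further real roots.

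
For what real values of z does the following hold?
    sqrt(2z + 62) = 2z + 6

z = 1

Square both sides: 2z + 62 = (2z + 6)^2.
Expand and rearrange: 4z^2 + 22z - 26 = 0.
Solving gives z = 1 or z = -6.5.
Check each candidate in the original equation:
  z = 1: sqrt(64) = 8, while 2z + 6 = 8 — valid.
  z = -6.5: sqrt(49) = 7, while 2z + 6 = -7 — extraneous.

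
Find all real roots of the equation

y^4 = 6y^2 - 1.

Let u = y^2. The equation becomes u^2 - 6u + 1 = 0.
By the quadratic formula, u = 2*sqrt(2) + 3 or u = 3 - 2*sqrt(2).
y^2 = 2*sqrt(2) + 3 gives y = +/-(1 + sqrt(2)) ~= +/-2.4142.
y^2 = 3 - 2*sqrt(2) gives y = +/-(-1 + sqrt(2)) ~= +/-0.4142.

y = -2.4142 or y = -0.4142 or y = 0.4142 or y = 2.4142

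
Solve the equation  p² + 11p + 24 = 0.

p = -8 or p = -3

Factor: (p + 8)(p + 3) = 0.
So p = -8 or p = -3.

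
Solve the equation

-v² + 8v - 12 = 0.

Factor: -1(v - 6)(v - 2) = 0.
So v = 6 or v = 2.

v = 2 or v = 6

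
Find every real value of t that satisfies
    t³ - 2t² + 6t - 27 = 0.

Possible rational roots are divisors of -27. Testing t = 3 gives 0, so (t - 3) is a factor.
Divide: t³ - 2t² + 6t - 27 = (t - 3)(t² + t + 9).
The quadratic t² + t + 9 has discriminant -35 < 0, so no further real roots.

t = 3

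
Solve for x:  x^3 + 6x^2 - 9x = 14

x = -7 or x = -1 or x = 2

Rearrange: x^3 + 6x^2 - 9x - 14 = 0.
Possible rational roots are divisors of -14. Testing x = 2 gives 0, so (x - 2) is a factor.
Divide: x^3 + 6x^2 - 9x - 14 = (x - 2)(x^2 + 8x + 7).
Factor the quadratic: x = -1 or x = -7.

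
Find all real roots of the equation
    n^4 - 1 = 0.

Let u = n^2. The equation becomes u^2 - 1 = 0.
Factor: (u - 1)(u + 1) = 0, so u = 1 or u = -1.
n^2 = 1 gives n = +/-1.
n^2 = -1 < 0 has no real solution.

n = -1 or n = 1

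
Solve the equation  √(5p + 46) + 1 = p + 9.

Isolate the radical: √(5p + 46) = p + 8.
Square both sides: 5p + 46 = (p + 8)².
Expand and rearrange: p² + 11p + 18 = 0.
Solving gives p = -2 or p = -9.
Check each candidate in the original equation:
  p = -2: √(36) = 6, while p + 8 = 6 — valid.
  p = -9: √(1) = 1, while p + 8 = -1 — extraneous.

p = -2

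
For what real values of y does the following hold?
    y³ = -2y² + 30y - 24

Rearrange: y³ + 2y² - 30y + 24 = 0.
Possible rational roots are divisors of 24. Testing y = 4 gives 0, so (y - 4) is a factor.
Divide: y³ + 2y² - 30y + 24 = (y - 4)(y² + 6y - 6).
Apply the quadratic formula to y² + 6y - 6 = 0: y = (-6 ± √60)/2, i.e. y ≈ 0.873 or y ≈ -6.873.

y = -6.873 or y = 0.873 or y = 4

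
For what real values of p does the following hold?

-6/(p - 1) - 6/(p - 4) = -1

Multiply both sides by (p - 1)(p - 4):
-6(p - 4) - 6(p - 1) = -(p - 1)(p - 4).
Expand and collect terms: -p^2 + 17p - 34 = 0.
By the quadratic formula, p = (-17 +/- sqrt(153)) / -2, so p ~= 2.3153 or p ~= 14.6847.
Neither value makes a denominator zero (p != 1, p != 4), so both are valid.

p = 2.3153 or p = 14.6847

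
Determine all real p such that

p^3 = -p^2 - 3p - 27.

Rearrange: p^3 + p^2 + 3p + 27 = 0.
Possible rational roots are divisors of 27. Testing p = -3 gives 0, so (p + 3) is a factor.
Divide: p^3 + p^2 + 3p + 27 = (p + 3)(p^2 - 2p + 9).
The quadratic p^2 - 2p + 9 has discriminant -32 < 0, so no further real roots.

p = -3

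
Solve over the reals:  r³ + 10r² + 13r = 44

Rearrange: r³ + 10r² + 13r - 44 = 0.
Possible rational roots are divisors of -44. Testing r = -4 gives 0, so (r + 4) is a factor.
Divide: r³ + 10r² + 13r - 44 = (r + 4)(r² + 6r - 11).
Apply the quadratic formula to r² + 6r - 11 = 0: r = (-6 ± √80)/2, i.e. r ≈ 1.4721 or r ≈ -7.4721.

r = -7.4721 or r = -4 or r = 1.4721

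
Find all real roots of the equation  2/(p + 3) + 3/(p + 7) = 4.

p = -6.3475 or p = -2.4025

Multiply both sides by (p + 3)(p + 7):
2(p + 7) + 3(p + 3) = 4(p + 3)(p + 7).
Expand and collect terms: 4p² + 35p + 61 = 0.
By the quadratic formula, p = (-35 ± √249) / 8, so p ≈ -2.4025 or p ≈ -6.3475.
Neither value makes a denominator zero (p ≠ -3, p ≠ -7), so both are valid.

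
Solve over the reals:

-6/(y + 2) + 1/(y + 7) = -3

Multiply both sides by (y + 2)(y + 7):
-6(y + 7) + (y + 2) = -3(y + 2)(y + 7).
Expand and collect terms: -3y² - 22y - 2 = 0.
By the quadratic formula, y = (22 ± √460) / -6, so y ≈ -7.2413 or y ≈ -0.0921.
Neither value makes a denominator zero (y ≠ -2, y ≠ -7), so both are valid.

y = -7.2413 or y = -0.0921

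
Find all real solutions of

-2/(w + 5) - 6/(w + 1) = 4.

w = -5.7321 or w = -2.2679

Multiply both sides by (w + 5)(w + 1):
-2(w + 1) - 6(w + 5) = 4(w + 5)(w + 1).
Expand and collect terms: 4w^2 + 32w + 52 = 0.
By the quadratic formula, w = (-32 +/- sqrt(192)) / 8, so w ~= -2.2679 or w ~= -5.7321.
Neither value makes a denominator zero (w != -5, w != -1), so both are valid.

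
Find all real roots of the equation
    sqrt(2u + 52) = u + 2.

u = 6

Square both sides: 2u + 52 = (u + 2)^2.
Expand and rearrange: u^2 + 2u - 48 = 0.
Solving gives u = 6 or u = -8.
Check each candidate in the original equation:
  u = 6: sqrt(64) = 8, while u + 2 = 8 — valid.
  u = -8: sqrt(36) = 6, while u + 2 = -6 — extraneous.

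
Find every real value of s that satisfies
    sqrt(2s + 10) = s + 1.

s = 3

Square both sides: 2s + 10 = (s + 1)^2.
Expand and rearrange: s^2 - 9 = 0.
Solving gives s = 3 or s = -3.
Check each candidate in the original equation:
  s = 3: sqrt(16) = 4, while s + 1 = 4 — valid.
  s = -3: sqrt(4) = 2, while s + 1 = -2 — extraneous.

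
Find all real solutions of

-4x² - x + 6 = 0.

x = -1.3561 or x = 1.1061

Discriminant: (-1)² − 4·(-4)·6 = 97.
Quadratic formula: x = (1 ± √97) / (-8).
So x = -√(97)/8 - 1/8 ≈ -1.3561 or x = -1/8 + √(97)/8 ≈ 1.1061.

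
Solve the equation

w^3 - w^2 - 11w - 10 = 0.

Possible rational roots are divisors of -10. Testing w = -2 gives 0, so (w + 2) is a factor.
Divide: w^3 - w^2 - 11w - 10 = (w + 2)(w^2 - 3w - 5).
Apply the quadratic formula to w^2 - 3w - 5 = 0: w = (3 +/- sqrt(29))/2, i.e. w ~= 4.1926 or w ~= -1.1926.

w = -2 or w = -1.1926 or w = 4.1926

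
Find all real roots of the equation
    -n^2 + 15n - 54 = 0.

Factor: -1(n - 9)(n - 6) = 0.
So n = 9 or n = 6.

n = 6 or n = 9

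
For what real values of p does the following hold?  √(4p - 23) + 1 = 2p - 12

p = 8

Isolate the radical: √(4p - 23) = 2p - 13.
Square both sides: 4p - 23 = (2p - 13)².
Expand and rearrange: 4p² - 56p + 192 = 0.
Solving gives p = 8 or p = 6.
Check each candidate in the original equation:
  p = 8: √(9) = 3, while 2p - 13 = 3 — valid.
  p = 6: √(1) = 1, while 2p - 13 = -1 — extraneous.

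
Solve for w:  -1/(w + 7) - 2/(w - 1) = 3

w = -7.3622 or w = 0.3622

Multiply both sides by (w + 7)(w - 1):
-(w - 1) - 2(w + 7) = 3(w + 7)(w - 1).
Expand and collect terms: 3w^2 + 21w - 8 = 0.
By the quadratic formula, w = (-21 +/- sqrt(537)) / 6, so w ~= 0.3622 or w ~= -7.3622.
Neither value makes a denominator zero (w != -7, w != 1), so both are valid.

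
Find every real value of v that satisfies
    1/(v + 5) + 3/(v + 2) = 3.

Multiply both sides by (v + 5)(v + 2):
(v + 2) + 3(v + 5) = 3(v + 5)(v + 2).
Expand and collect terms: 3v² + 17v + 13 = 0.
By the quadratic formula, v = (-17 ± √133) / 6, so v ≈ -0.9112 or v ≈ -4.7554.
Neither value makes a denominator zero (v ≠ -5, v ≠ -2), so both are valid.

v = -4.7554 or v = -0.9112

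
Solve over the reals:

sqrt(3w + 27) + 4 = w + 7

Isolate the radical: sqrt(3w + 27) = w + 3.
Square both sides: 3w + 27 = (w + 3)^2.
Expand and rearrange: w^2 + 3w - 18 = 0.
Solving gives w = 3 or w = -6.
Check each candidate in the original equation:
  w = 3: sqrt(36) = 6, while w + 3 = 6 — valid.
  w = -6: sqrt(9) = 3, while w + 3 = -3 — extraneous.

w = 3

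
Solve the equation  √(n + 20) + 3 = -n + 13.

n = 5

Isolate the radical: √(n + 20) = -n + 10.
Square both sides: n + 20 = (-n + 10)².
Expand and rearrange: n² - 21n + 80 = 0.
Solving gives n = 16 or n = 5.
Check each candidate in the original equation:
  n = 16: √(36) = 6, while -n + 10 = -6 — extraneous.
  n = 5: √(25) = 5, while -n + 10 = 5 — valid.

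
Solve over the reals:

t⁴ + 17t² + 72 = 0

Let u = t². The equation becomes u² + 17u + 72 = 0.
Factor: (u + 8)(u + 9) = 0, so u = -8 or u = -9.
t² = -8 < 0 has no real solution.
t² = -9 < 0 has no real solution.

No real solutions.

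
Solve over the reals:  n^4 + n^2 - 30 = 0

Let u = n^2. The equation becomes u^2 + u - 30 = 0.
Factor: (u - 5)(u + 6) = 0, so u = 5 or u = -6.
n^2 = 5 gives n = +/-sqrt(5) ~= +/-2.2361.
n^2 = -6 < 0 has no real solution.

n = -2.2361 or n = 2.2361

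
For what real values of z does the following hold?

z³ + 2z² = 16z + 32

Rearrange: z³ + 2z² - 16z - 32 = 0.
Possible rational roots are divisors of -32. Testing z = 4 gives 0, so (z - 4) is a factor.
Divide: z³ + 2z² - 16z - 32 = (z - 4)(z² + 6z + 8).
Factor the quadratic: z = -2 or z = -4.

z = -4 or z = -2 or z = 4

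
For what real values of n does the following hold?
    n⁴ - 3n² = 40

n = -2.8284 or n = 2.8284

Let u = n². The equation becomes u² - 3u - 40 = 0.
Factor: (u - 8)(u + 5) = 0, so u = 8 or u = -5.
n² = 8 gives n = ±2·√(2) ≈ ±2.8284.
n² = -5 < 0 has no real solution.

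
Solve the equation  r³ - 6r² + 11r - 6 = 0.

r = 1 or r = 2 or r = 3

Possible rational roots are divisors of -6. Testing r = 3 gives 0, so (r - 3) is a factor.
Divide: r³ - 6r² + 11r - 6 = (r - 3)(r² - 3r + 2).
Factor the quadratic: r = 2 or r = 1.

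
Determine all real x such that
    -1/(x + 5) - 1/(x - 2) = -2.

x = -4.5355 or x = 2.5355

Multiply both sides by (x + 5)(x - 2):
-(x - 2) - (x + 5) = -2(x + 5)(x - 2).
Expand and collect terms: -2x^2 - 4x + 23 = 0.
By the quadratic formula, x = (4 +/- sqrt(200)) / -4, so x ~= -4.5355 or x ~= 2.5355.
Neither value makes a denominator zero (x != -5, x != 2), so both are valid.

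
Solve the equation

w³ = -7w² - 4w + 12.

w = -6 or w = -2 or w = 1

Rearrange: w³ + 7w² + 4w - 12 = 0.
Possible rational roots are divisors of -12. Testing w = 1 gives 0, so (w - 1) is a factor.
Divide: w³ + 7w² + 4w - 12 = (w - 1)(w² + 8w + 12).
Factor the quadratic: w = -2 or w = -6.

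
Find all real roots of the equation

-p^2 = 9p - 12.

Rearrange to standard form: -p^2 - 9p + 12 = 0.
Discriminant: (-9)^2 - 4*(-1)*12 = 129.
Quadratic formula: p = (9 +/- sqrt(129)) / (-2).
So p = -sqrt(129)/2 - 9/2 ~= -10.1789 or p = -9/2 + sqrt(129)/2 ~= 1.1789.

p = -10.1789 or p = 1.1789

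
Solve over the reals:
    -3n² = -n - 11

n = -1.7554 or n = 2.0888

Rearrange to standard form: -3n² + n + 11 = 0.
Discriminant: (1)² − 4·(-3)·11 = 133.
Quadratic formula: n = (-1 ± √133) / (-6).
So n = 1/6 - √(133)/6 ≈ -1.7554 or n = 1/6 + √(133)/6 ≈ 2.0888.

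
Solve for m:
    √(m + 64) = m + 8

m = 0

Square both sides: m + 64 = (m + 8)².
Expand and rearrange: m² + 15m = 0.
Solving gives m = 0 or m = -15.
Check each candidate in the original equation:
  m = 0: √(64) = 8, while m + 8 = 8 — valid.
  m = -15: √(49) = 7, while m + 8 = -7 — extraneous.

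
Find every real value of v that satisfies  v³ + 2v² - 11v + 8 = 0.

Possible rational roots are divisors of 8. Testing v = 1 gives 0, so (v - 1) is a factor.
Divide: v³ + 2v² - 11v + 8 = (v - 1)(v² + 3v - 8).
Apply the quadratic formula to v² + 3v - 8 = 0: v = (-3 ± √41)/2, i.e. v ≈ 1.7016 or v ≈ -4.7016.

v = -4.7016 or v = 1 or v = 1.7016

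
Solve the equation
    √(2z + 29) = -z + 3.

z = -2

Square both sides: 2z + 29 = (-z + 3)².
Expand and rearrange: z² - 8z - 20 = 0.
Solving gives z = 10 or z = -2.
Check each candidate in the original equation:
  z = 10: √(49) = 7, while -z + 3 = -7 — extraneous.
  z = -2: √(25) = 5, while -z + 3 = 5 — valid.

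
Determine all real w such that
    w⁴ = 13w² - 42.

w = -2.6458 or w = -2.4495 or w = 2.4495 or w = 2.6458

Let u = w². The equation becomes u² - 13u + 42 = 0.
Factor: (u - 6)(u - 7) = 0, so u = 6 or u = 7.
w² = 6 gives w = ±√(6) ≈ ±2.4495.
w² = 7 gives w = ±√(7) ≈ ±2.6458.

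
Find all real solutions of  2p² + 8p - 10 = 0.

Factor: 2(p + 5)(p - 1) = 0.
So p = -5 or p = 1.

p = -5 or p = 1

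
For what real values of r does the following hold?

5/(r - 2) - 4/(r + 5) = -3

Multiply both sides by (r - 2)(r + 5):
5(r + 5) - 4(r - 2) = -3(r - 2)(r + 5).
Expand and collect terms: -3r^2 - 10r - 3 = 0.
Factor or apply the quadratic formula: r = -3 or r = -0.3333.
Neither value makes a denominator zero (r != 2, r != -5), so both are valid.

r = -3 or r = -0.3333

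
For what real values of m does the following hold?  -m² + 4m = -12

m = -2 or m = 6

Bring every term to one side: -m² + 4m + 12 = 0.
Factor: -1(m + 2)(m - 6) = 0.
So m = -2 or m = 6.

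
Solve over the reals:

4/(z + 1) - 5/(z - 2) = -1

Multiply both sides by (z + 1)(z - 2):
4(z - 2) - 5(z + 1) = -(z + 1)(z - 2).
Expand and collect terms: -z^2 + 2z + 15 = 0.
Factor or apply the quadratic formula: z = -3 or z = 5.
Neither value makes a denominator zero (z != -1, z != 2), so both are valid.

z = -3 or z = 5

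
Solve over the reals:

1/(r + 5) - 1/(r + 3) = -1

Multiply both sides by (r + 5)(r + 3):
(r + 3) - (r + 5) = -(r + 5)(r + 3).
Expand and collect terms: -r² - 8r - 13 = 0.
By the quadratic formula, r = (8 ± √12) / -2, so r ≈ -5.7321 or r ≈ -2.2679.
Neither value makes a denominator zero (r ≠ -5, r ≠ -3), so both are valid.

r = -5.7321 or r = -2.2679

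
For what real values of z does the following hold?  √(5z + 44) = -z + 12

z = 4

Square both sides: 5z + 44 = (-z + 12)².
Expand and rearrange: z² - 29z + 100 = 0.
Solving gives z = 25 or z = 4.
Check each candidate in the original equation:
  z = 25: √(169) = 13, while -z + 12 = -13 — extraneous.
  z = 4: √(64) = 8, while -z + 12 = 8 — valid.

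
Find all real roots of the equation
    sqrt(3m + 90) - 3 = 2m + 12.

m = -3

Isolate the radical: sqrt(3m + 90) = 2m + 15.
Square both sides: 3m + 90 = (2m + 15)^2.
Expand and rearrange: 4m^2 + 57m + 135 = 0.
Solving gives m = -3 or m = -11.25.
Check each candidate in the original equation:
  m = -3: sqrt(81) = 9, while 2m + 15 = 9 — valid.
  m = -11.25: sqrt(56.25) = 7.5, while 2m + 15 = -7.5 — extraneous.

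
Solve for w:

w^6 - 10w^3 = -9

Let u = w^3. The equation becomes u^2 - 10u + 9 = 0.
Factor: (u - 1)(u - 9) = 0, so u = 1 or u = 9.
w^3 = 1 gives w = 1.
w^3 = 9 gives w = (9)^(1/3) ~= 2.0801.

w = 1 or w = 2.0801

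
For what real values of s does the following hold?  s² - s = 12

Bring every term to one side: s² - s - 12 = 0.
Factor: (s - 4)(s + 3) = 0.
So s = 4 or s = -3.

s = -3 or s = 4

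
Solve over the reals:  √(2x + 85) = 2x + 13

x = -2

Square both sides: 2x + 85 = (2x + 13)².
Expand and rearrange: 4x² + 50x + 84 = 0.
Solving gives x = -2 or x = -10.5.
Check each candidate in the original equation:
  x = -2: √(81) = 9, while 2x + 13 = 9 — valid.
  x = -10.5: √(64) = 8, while 2x + 13 = -8 — extraneous.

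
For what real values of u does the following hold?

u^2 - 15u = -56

Bring every term to one side: u^2 - 15u + 56 = 0.
Factor: (u - 7)(u - 8) = 0.
So u = 7 or u = 8.

u = 7 or u = 8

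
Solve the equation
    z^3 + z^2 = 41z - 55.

z = -7.4721 or z = 1.4721 or z = 5

Rearrange: z^3 + z^2 - 41z + 55 = 0.
Possible rational roots are divisors of 55. Testing z = 5 gives 0, so (z - 5) is a factor.
Divide: z^3 + z^2 - 41z + 55 = (z - 5)(z^2 + 6z - 11).
Apply the quadratic formula to z^2 + 6z - 11 = 0: z = (-6 +/- sqrt(80))/2, i.e. z ~= 1.4721 or z ~= -7.4721.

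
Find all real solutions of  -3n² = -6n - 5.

n = -0.633 or n = 2.633

Rearrange to standard form: -3n² + 6n + 5 = 0.
Discriminant: (6)² − 4·(-3)·5 = 96.
Quadratic formula: n = (-6 ± √96) / (-6).
So n = 1 - 2·√(6)/3 ≈ -0.633 or n = 1 + 2·√(6)/3 ≈ 2.633.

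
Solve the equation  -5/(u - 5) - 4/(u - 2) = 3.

Multiply both sides by (u - 5)(u - 2):
-5(u - 2) - 4(u - 5) = 3(u - 5)(u - 2).
Expand and collect terms: 3u² - 12u = 0.
Factor or apply the quadratic formula: u = 4 or u = 0.
Neither value makes a denominator zero (u ≠ 5, u ≠ 2), so both are valid.

u = 0 or u = 4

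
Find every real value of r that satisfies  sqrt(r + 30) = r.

r = 6

Square both sides: r + 30 = (r)^2.
Expand and rearrange: r^2 - r - 30 = 0.
Solving gives r = 6 or r = -5.
Check each candidate in the original equation:
  r = 6: sqrt(36) = 6, while r = 6 — valid.
  r = -5: sqrt(25) = 5, while r = -5 — extraneous.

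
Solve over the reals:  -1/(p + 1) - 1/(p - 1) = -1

p = -0.4142 or p = 2.4142

Multiply both sides by (p + 1)(p - 1):
-(p - 1) - (p + 1) = -(p + 1)(p - 1).
Expand and collect terms: -p^2 + 2p + 1 = 0.
By the quadratic formula, p = (-2 +/- sqrt(8)) / -2, so p ~= -0.4142 or p ~= 2.4142.
Neither value makes a denominator zero (p != -1, p != 1), so both are valid.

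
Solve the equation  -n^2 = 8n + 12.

Bring every term to one side: -n^2 - 8n - 12 = 0.
Factor: -1(n + 6)(n + 2) = 0.
So n = -6 or n = -2.

n = -6 or n = -2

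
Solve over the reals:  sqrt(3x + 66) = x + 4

Square both sides: 3x + 66 = (x + 4)^2.
Expand and rearrange: x^2 + 5x - 50 = 0.
Solving gives x = 5 or x = -10.
Check each candidate in the original equation:
  x = 5: sqrt(81) = 9, while x + 4 = 9 — valid.
  x = -10: sqrt(36) = 6, while x + 4 = -6 — extraneous.

x = 5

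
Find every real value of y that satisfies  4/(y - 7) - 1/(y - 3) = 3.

Multiply both sides by (y - 7)(y - 3):
4(y - 3) - (y - 7) = 3(y - 7)(y - 3).
Expand and collect terms: 3y² - 33y + 68 = 0.
By the quadratic formula, y = (33 ± √273) / 6, so y ≈ 8.2538 or y ≈ 2.7462.
Neither value makes a denominator zero (y ≠ 7, y ≠ 3), so both are valid.

y = 2.7462 or y = 8.2538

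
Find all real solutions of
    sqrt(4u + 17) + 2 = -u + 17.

u = 8

Isolate the radical: sqrt(4u + 17) = -u + 15.
Square both sides: 4u + 17 = (-u + 15)^2.
Expand and rearrange: u^2 - 34u + 208 = 0.
Solving gives u = 26 or u = 8.
Check each candidate in the original equation:
  u = 26: sqrt(121) = 11, while -u + 15 = -11 — extraneous.
  u = 8: sqrt(49) = 7, while -u + 15 = 7 — valid.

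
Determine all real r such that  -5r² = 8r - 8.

r = -2.2967 or r = 0.6967

Rearrange to standard form: -5r² - 8r + 8 = 0.
Discriminant: (-8)² − 4·(-5)·8 = 224.
Quadratic formula: r = (8 ± √224) / (-10).
So r = -2·√(14)/5 - 4/5 ≈ -2.2967 or r = -4/5 + 2·√(14)/5 ≈ 0.6967.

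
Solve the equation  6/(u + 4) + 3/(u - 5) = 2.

Multiply both sides by (u + 4)(u - 5):
6(u - 5) + 3(u + 4) = 2(u + 4)(u - 5).
Expand and collect terms: 2u^2 - 11u - 22 = 0.
By the quadratic formula, u = (11 +/- sqrt(297)) / 4, so u ~= 7.0584 or u ~= -1.5584.
Neither value makes a denominator zero (u != -4, u != 5), so both are valid.

u = -1.5584 or u = 7.0584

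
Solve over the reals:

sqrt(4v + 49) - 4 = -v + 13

v = 8

Isolate the radical: sqrt(4v + 49) = -v + 17.
Square both sides: 4v + 49 = (-v + 17)^2.
Expand and rearrange: v^2 - 38v + 240 = 0.
Solving gives v = 30 or v = 8.
Check each candidate in the original equation:
  v = 30: sqrt(169) = 13, while -v + 17 = -13 — extraneous.
  v = 8: sqrt(81) = 9, while -v + 17 = 9 — valid.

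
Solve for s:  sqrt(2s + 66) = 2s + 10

s = -1

Square both sides: 2s + 66 = (2s + 10)^2.
Expand and rearrange: 4s^2 + 38s + 34 = 0.
Solving gives s = -1 or s = -8.5.
Check each candidate in the original equation:
  s = -1: sqrt(64) = 8, while 2s + 10 = 8 — valid.
  s = -8.5: sqrt(49) = 7, while 2s + 10 = -7 — extraneous.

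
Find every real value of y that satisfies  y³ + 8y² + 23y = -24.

Rearrange: y³ + 8y² + 23y + 24 = 0.
Possible rational roots are divisors of 24. Testing y = -3 gives 0, so (y + 3) is a factor.
Divide: y³ + 8y² + 23y + 24 = (y + 3)(y² + 5y + 8).
The quadratic y² + 5y + 8 has discriminant -7 < 0, so no further real roots.

y = -3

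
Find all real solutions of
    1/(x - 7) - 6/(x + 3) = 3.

Multiply both sides by (x - 7)(x + 3):
(x + 3) - 6(x - 7) = 3(x - 7)(x + 3).
Expand and collect terms: 3x^2 - 7x - 108 = 0.
By the quadratic formula, x = (7 +/- sqrt(1345)) / 6, so x ~= 7.279 or x ~= -4.9457.
Neither value makes a denominator zero (x != 7, x != -3), so both are valid.

x = -4.9457 or x = 7.279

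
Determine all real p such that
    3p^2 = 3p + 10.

Rearrange to standard form: 3p^2 - 3p - 10 = 0.
Discriminant: (-3)^2 - 4*3*(-10) = 129.
Quadratic formula: p = (3 +/- sqrt(129)) / 6.
So p = 1/2 + sqrt(129)/6 ~= 2.393 or p = 1/2 - sqrt(129)/6 ~= -1.393.

p = -1.393 or p = 2.393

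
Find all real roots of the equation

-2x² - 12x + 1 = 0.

Discriminant: (-12)² − 4·(-2)·1 = 152.
Quadratic formula: x = (12 ± √152) / (-4).
So x = -√(38)/2 - 3 ≈ -6.0822 or x = -3 + √(38)/2 ≈ 0.0822.

x = -6.0822 or x = 0.0822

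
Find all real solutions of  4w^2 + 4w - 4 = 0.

Discriminant: (4)^2 - 4*4*(-4) = 80.
Quadratic formula: w = (-4 +/- sqrt(80)) / 8.
So w = -1/2 + sqrt(5)/2 ~= 0.618 or w = -sqrt(5)/2 - 1/2 ~= -1.618.

w = -1.618 or w = 0.618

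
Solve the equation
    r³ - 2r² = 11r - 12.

r = -3 or r = 1 or r = 4

Rearrange: r³ - 2r² - 11r + 12 = 0.
Possible rational roots are divisors of 12. Testing r = -3 gives 0, so (r + 3) is a factor.
Divide: r³ - 2r² - 11r + 12 = (r + 3)(r² - 5r + 4).
Factor the quadratic: r = 4 or r = 1.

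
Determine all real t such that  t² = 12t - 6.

Rearrange to standard form: t² - 12t + 6 = 0.
Discriminant: (-12)² − 4·1·6 = 120.
Quadratic formula: t = (12 ± √120) / 2.
So t = √(30) + 6 ≈ 11.4772 or t = 6 - √(30) ≈ 0.5228.

t = 0.5228 or t = 11.4772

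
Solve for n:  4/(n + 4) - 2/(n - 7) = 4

Multiply both sides by (n + 4)(n - 7):
4(n - 7) - 2(n + 4) = 4(n + 4)(n - 7).
Expand and collect terms: 4n² - 14n - 76 = 0.
By the quadratic formula, n = (14 ± √1412) / 8, so n ≈ 6.4471 or n ≈ -2.9471.
Neither value makes a denominator zero (n ≠ -4, n ≠ 7), so both are valid.

n = -2.9471 or n = 6.4471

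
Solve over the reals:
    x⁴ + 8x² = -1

Let u = x². The equation becomes u² + 8u + 1 = 0.
By the quadratic formula, u = -4 + √(15) or u = -4 - √(15).
x² = -4 + √(15) < 0 has no real solution.
x² = -4 - √(15) < 0 has no real solution.

No real solutions.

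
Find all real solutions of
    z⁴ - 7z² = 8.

Let u = z². The equation becomes u² - 7u - 8 = 0.
Factor: (u - 8)(u + 1) = 0, so u = 8 or u = -1.
z² = 8 gives z = ±2·√(2) ≈ ±2.8284.
z² = -1 < 0 has no real solution.

z = -2.8284 or z = 2.8284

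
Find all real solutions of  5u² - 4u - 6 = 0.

Discriminant: (-4)² − 4·5·(-6) = 136.
Quadratic formula: u = (4 ± √136) / 10.
So u = 2/5 + √(34)/5 ≈ 1.5662 or u = 2/5 - √(34)/5 ≈ -0.7662.

u = -0.7662 or u = 1.5662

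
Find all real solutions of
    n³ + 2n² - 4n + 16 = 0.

Possible rational roots are divisors of 16. Testing n = -4 gives 0, so (n + 4) is a factor.
Divide: n³ + 2n² - 4n + 16 = (n + 4)(n² - 2n + 4).
The quadratic n² - 2n + 4 has discriminant -12 < 0, so no further real roots.

n = -4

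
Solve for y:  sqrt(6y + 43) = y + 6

Square both sides: 6y + 43 = (y + 6)^2.
Expand and rearrange: y^2 + 6y - 7 = 0.
Solving gives y = 1 or y = -7.
Check each candidate in the original equation:
  y = 1: sqrt(49) = 7, while y + 6 = 7 — valid.
  y = -7: sqrt(1) = 1, while y + 6 = -1 — extraneous.

y = 1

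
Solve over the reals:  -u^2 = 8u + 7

u = -7 or u = -1

Bring every term to one side: -u^2 - 8u - 7 = 0.
Factor: -1(u + 7)(u + 1) = 0.
So u = -7 or u = -1.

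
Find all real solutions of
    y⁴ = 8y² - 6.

Let u = y². The equation becomes u² - 8u + 6 = 0.
By the quadratic formula, u = √(10) + 4 or u = 4 - √(10).
y² = √(10) + 4 gives y = ±√(√(10) + 4) ≈ ±2.6762.
y² = 4 - √(10) gives y = ±√(4 - √(10)) ≈ ±0.9153.

y = -2.6762 or y = -0.9153 or y = 0.9153 or y = 2.6762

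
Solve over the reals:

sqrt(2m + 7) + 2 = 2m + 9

Isolate the radical: sqrt(2m + 7) = 2m + 7.
Square both sides: 2m + 7 = (2m + 7)^2.
Expand and rearrange: 4m^2 + 26m + 42 = 0.
Solving gives m = -3 or m = -3.5.
Check each candidate in the original equation:
  m = -3: sqrt(1) = 1, while 2m + 7 = 1 — valid.
  m = -3.5: sqrt(0) = 0, while 2m + 7 = 0 — valid.

m = -3.5 or m = -3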